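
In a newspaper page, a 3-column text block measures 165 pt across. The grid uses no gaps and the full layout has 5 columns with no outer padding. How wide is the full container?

275 pt

3c = 165 → c = 55 pt.
Total width: 5·55 = 275 pt.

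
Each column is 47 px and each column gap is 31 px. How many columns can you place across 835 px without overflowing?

11 columns: 11·47 + 10·31 = 827 px ≤ 835.
12 columns: 905 px > 835. So 11.

11 columns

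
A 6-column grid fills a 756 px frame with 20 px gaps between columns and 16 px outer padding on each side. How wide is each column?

104 px

Inside the margins: 756 − 32 = 724 px.
724 − 5·20 = 624; ÷6 gives c = 104 px.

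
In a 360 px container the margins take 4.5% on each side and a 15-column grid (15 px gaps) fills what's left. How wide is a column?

Margins: 4.5% × 360 = 16.2 px each, so content = 360 − 32.4 = 327.6 px.
15c + 14·15 = 327.6 → 15c = 117.6 → c = 7.84 px.

7.84 px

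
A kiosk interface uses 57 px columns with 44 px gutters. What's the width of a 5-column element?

5 columns plus 4 gutters: 285 + 176 = 461 px.

461 px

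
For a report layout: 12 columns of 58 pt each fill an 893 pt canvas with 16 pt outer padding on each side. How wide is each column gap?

Take off 32 pt of margins, leaving 861 pt.
Columns use 696 pt, leaving 165 pt across 11 column gaps = 15 pt each.

15 pt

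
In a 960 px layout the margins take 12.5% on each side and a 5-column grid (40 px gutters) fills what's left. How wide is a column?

112 px

Each margin = 12.5% of 960 = 120 px; content = 960 − 2·120 = 720 px.
Subtracting 4 gutters of 40 leaves 560 for 5 columns, so c = 112 px.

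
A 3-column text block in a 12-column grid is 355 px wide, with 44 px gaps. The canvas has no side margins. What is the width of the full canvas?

1552 px

Subtracting 2 gaps of 44 leaves 267 for 3 columns, so c = 89 px.
Total width: 12·89 + 11·44 = 1552 px.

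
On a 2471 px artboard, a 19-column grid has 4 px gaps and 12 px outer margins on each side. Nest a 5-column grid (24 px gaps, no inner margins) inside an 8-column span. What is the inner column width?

Inside the margins: 2471 − 24 = 2447 px.
Subtracting 18 gaps of 4 leaves 2375 for 19 columns, so c = 125 px.
Span of 8: 8·125 + 7·4 = 1000 + 28 = 1028 px.
Subtracting 4 gaps of 24 leaves 932 for 5 columns, so d = 186.4 px.

186.4 px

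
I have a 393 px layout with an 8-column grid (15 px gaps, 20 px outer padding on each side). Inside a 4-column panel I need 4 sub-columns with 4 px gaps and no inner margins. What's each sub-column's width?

39.25 px

Outer content = 393 − 2·20 = 353 px.
Subtracting 7 gaps of 15 leaves 248 for 8 columns, so c = 31 px.
4 columns plus 3 gaps: 124 + 45 = 169 px.
169 − 3·4 = 157; ÷4 gives d = 39.25 px.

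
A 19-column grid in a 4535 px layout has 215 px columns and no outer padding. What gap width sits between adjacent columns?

19·215 + 18g = 4535 → 18g = 450 → g = 25 px.

25 px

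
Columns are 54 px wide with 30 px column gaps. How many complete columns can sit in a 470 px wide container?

Each extra column adds 54 + 30 = 84 px.
(470 + 30) / 84 = 5.95, so 5 columns fit.

5 columns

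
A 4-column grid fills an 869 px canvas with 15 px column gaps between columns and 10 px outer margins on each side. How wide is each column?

201 px

Inside the margins: 869 − 20 = 849 px.
4c + 3·15 = 849 → 4c = 804 → c = 201 px.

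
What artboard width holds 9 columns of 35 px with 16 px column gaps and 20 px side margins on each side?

483 px

Artboard = 2·20 + 9·35 + 8·16 = 40 + 315 + 128 = 483 px.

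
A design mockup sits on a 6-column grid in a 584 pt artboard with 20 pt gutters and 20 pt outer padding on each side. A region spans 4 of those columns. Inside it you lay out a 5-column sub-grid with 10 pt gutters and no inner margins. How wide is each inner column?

Inside the margins: 584 − 40 = 544 pt.
6c + 5·20 = 544 → 6c = 444 → c = 74 pt.
Span of 4: 4·74 + 3·20 = 296 + 60 = 356 pt.
5d + 4·10 = 356 → 5d = 316 → d = 63.2 pt.

63.2 pt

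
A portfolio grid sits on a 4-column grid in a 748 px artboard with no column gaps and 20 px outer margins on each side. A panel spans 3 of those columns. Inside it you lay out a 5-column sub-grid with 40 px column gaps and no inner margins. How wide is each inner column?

74.2 px

Outer content = 748 − 2·20 = 708 px.
4c = 708 → c = 177 px.
With no column gaps, 3 columns span 3·177 = 531 px.
5 columns + 4 column gaps: 5d + 4·40 = 531.
5d = 531 − 160 = 371, so d = 74.2 px.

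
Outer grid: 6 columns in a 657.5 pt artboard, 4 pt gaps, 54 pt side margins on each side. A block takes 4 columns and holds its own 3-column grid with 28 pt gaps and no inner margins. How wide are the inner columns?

103 pt

Take off 108 pt of margins, leaving 549.5 pt.
6 columns + 5 gaps: 6c + 5·4 = 549.5.
6c = 549.5 − 20 = 529.5, so c = 88.25 pt.
4-column span = 4·88.25 + 3·4 = 365 pt.
3d + 2·28 = 365 → 3d = 309 → d = 103 pt.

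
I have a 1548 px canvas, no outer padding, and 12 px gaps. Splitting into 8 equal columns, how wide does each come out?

8 columns + 7 gaps: 8c + 7·12 = 1548.
8c = 1548 − 84 = 1464, so c = 183 px.

183 px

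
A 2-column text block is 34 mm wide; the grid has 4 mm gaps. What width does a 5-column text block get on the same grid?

2c + 1·4 = 34 → 2c = 30 → c = 15 mm.
Span of 5: 5·15 + 4·4 = 75 + 16 = 91 mm.

91 mm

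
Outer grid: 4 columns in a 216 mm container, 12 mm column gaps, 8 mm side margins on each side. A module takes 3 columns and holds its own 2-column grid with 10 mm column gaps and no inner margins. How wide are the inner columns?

Outer content = 216 − 2·8 = 200 mm.
Subtracting 3 column gaps of 12 leaves 164 for 4 columns, so c = 41 mm.
Span of 3: 3·41 + 2·12 = 123 + 24 = 147 mm.
147 − 1·10 = 137; ÷2 gives d = 68.5 mm.

68.5 mm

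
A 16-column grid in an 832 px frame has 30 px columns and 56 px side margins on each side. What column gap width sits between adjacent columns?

16 px

Take off 112 px of margins, leaving 720 px.
16 columns take 16·30 = 480 px; remaining 240 splits into 15 column gaps.
g = 240 / 15 = 16 px.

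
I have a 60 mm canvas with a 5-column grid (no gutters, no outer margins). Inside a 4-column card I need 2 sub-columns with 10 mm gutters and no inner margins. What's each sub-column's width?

19 mm

5c = 60 → c = 12 mm.
With no gutters, 4 columns span 4·12 = 48 mm.
2d + 1·10 = 48 → 2d = 38 → d = 19 mm.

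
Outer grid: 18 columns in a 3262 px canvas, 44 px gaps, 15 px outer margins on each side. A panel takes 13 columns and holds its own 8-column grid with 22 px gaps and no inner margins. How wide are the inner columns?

271 px

Take off 30 px of margins, leaving 3232 px.
Subtracting 17 gaps of 44 leaves 2484 for 18 columns, so c = 138 px.
Span of 13: 13·138 + 12·44 = 1794 + 528 = 2322 px.
8d + 7·22 = 2322 → 8d = 2168 → d = 271 px.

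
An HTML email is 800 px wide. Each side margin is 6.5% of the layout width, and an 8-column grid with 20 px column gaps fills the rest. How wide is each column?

69.5 px

Each margin = 6.5% of 800 = 52 px; content = 800 − 2·52 = 696 px.
696 − 7·20 = 556; ÷8 gives c = 69.5 px.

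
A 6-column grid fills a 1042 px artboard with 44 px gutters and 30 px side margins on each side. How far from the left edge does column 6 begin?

Take off 60 px of margins, leaving 982 px.
982 − 5·44 = 762; ÷6 gives c = 127 px.
Each column+gutter stride is 171 px; 5 of them past the 30 px margin is 30 + 855 = 885 px.

885 px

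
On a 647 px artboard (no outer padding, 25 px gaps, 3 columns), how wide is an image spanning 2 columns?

423 px

647 − 2·25 = 597; ÷3 gives c = 199 px.
2-column span = 2·199 + 1·25 = 423 px.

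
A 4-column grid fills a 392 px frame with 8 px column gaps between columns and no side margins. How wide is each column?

Subtracting 3 column gaps of 8 leaves 368 for 4 columns, so c = 92 px.

92 px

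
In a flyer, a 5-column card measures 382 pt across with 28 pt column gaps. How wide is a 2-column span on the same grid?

136 pt

Subtracting 4 column gaps of 28 leaves 270 for 5 columns, so c = 54 pt.
2 columns plus 1 column gap: 108 + 28 = 136 pt.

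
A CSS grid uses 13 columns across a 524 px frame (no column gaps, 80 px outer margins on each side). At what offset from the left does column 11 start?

Subtract both margins: 524 − 2·80 = 364 px.
13c = 364 → c = 28 px.
Each column+gutter stride is 28 px; 10 of them past the 80 px margin is 80 + 280 = 360 px.

360 px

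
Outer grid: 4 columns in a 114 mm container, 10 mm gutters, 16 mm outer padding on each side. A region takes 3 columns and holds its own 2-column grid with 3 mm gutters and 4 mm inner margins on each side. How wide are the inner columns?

24 mm

Inside the margins: 114 − 32 = 82 mm.
82 − 3·10 = 52; ÷4 gives c = 13 mm.
3 columns plus 2 gutters: 39 + 20 = 59 mm.
Inner content = 59 − 2·4 = 51 mm.
Subtracting 1 gutter of 3 leaves 48 for 2 columns, so d = 24 mm.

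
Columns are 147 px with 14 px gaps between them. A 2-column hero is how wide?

308 px

2-column span = 2·147 + 1·14 = 308 px.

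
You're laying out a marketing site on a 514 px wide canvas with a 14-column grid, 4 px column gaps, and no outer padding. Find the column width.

33 px

14 columns + 13 column gaps: 14c + 13·4 = 514.
14c = 514 − 52 = 462, so c = 33 px.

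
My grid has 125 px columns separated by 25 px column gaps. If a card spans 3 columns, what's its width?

425 px

3-column span = 3·125 + 2·25 = 425 px.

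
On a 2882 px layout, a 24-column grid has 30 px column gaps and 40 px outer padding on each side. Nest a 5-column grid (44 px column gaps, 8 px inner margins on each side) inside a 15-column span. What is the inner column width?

Subtract both margins: 2882 − 2·40 = 2802 px.
Subtracting 23 column gaps of 30 leaves 2112 for 24 columns, so c = 88 px.
Span of 15: 15·88 + 14·30 = 1320 + 420 = 1740 px.
Inner content = 1740 − 2·8 = 1724 px.
5d + 4·44 = 1724 → 5d = 1548 → d = 309.6 px.

309.6 px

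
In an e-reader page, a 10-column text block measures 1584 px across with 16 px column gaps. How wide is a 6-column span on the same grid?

944 px

10 columns + 9 column gaps: 10c + 9·16 = 1584.
10c = 1584 − 144 = 1440, so c = 144 px.
Span of 6: 6·144 + 5·16 = 864 + 80 = 944 px.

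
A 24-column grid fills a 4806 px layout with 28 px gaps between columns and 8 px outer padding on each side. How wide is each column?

172.75 px

Inside the margins: 4806 − 16 = 4790 px.
4790 − 23·28 = 4146; ÷24 gives c = 172.75 px.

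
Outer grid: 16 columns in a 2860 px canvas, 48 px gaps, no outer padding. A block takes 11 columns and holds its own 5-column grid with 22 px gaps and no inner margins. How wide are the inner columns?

Subtracting 15 gaps of 48 leaves 2140 for 16 columns, so c = 133.75 px.
11-column span = 11·133.75 + 10·48 = 1951.25 px.
5d + 4·22 = 1951.25 → 5d = 1863.25 → d = 372.65 px.

372.65 px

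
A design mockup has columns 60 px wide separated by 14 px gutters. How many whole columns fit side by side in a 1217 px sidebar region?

16 columns

k columns need k·60 + (k−1)·14 = k·74 − 14.
k·74 − 14 ≤ 1217 → k ≤ 1231 / 74 ≈ 16.64, so k = 16.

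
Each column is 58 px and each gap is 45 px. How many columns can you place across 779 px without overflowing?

8 columns

Each extra column adds 58 + 45 = 103 px.
(779 + 45) / 103 = 8.00, so 8 columns fit.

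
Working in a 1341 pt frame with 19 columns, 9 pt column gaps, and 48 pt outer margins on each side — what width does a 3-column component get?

189 pt

Inside the margins: 1341 − 96 = 1245 pt.
1245 − 18·9 = 1083; ÷19 gives c = 57 pt.
Span of 3: 3·57 + 2·9 = 171 + 18 = 189 pt.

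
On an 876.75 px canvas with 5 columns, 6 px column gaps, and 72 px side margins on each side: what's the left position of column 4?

Take off 144 px of margins, leaving 732.75 px.
Subtracting 4 column gaps of 6 leaves 708.75 for 5 columns, so c = 141.75 px.
Before column 4: the margin + 3 columns + 3 column gaps.
Offset = 72 + 3·(141.75 + 6) = 72 + 443.25 = 515.25 px.

515.25 px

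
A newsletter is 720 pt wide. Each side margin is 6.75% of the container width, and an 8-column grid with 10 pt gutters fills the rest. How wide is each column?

720 × (1 − 2·6.75%) = 720 × 86.5% = 622.8 pt for the columns.
8 columns + 7 gutters: 8c + 7·10 = 622.8.
8c = 622.8 − 70 = 552.8, so c = 69.1 pt.

69.1 pt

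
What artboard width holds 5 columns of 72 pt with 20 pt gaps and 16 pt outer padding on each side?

Adding margins, columns and gutters: 32 + 360 + 80 = 472 pt.

472 pt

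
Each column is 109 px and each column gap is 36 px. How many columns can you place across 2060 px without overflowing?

14 columns

14 columns: 14·109 + 13·36 = 1994 px ≤ 2060.
15 columns: 2139 px > 2060. So 14.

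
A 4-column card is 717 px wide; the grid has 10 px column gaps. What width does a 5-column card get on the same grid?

898.75 px

4 columns + 3 column gaps: 4c + 3·10 = 717.
4c = 717 − 30 = 687, so c = 171.75 px.
5 columns plus 4 column gaps: 858.75 + 40 = 898.75 px.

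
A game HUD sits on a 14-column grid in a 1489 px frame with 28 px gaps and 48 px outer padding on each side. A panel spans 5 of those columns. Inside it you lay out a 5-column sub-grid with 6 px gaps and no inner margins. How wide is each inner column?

91.1 px

Inside the margins: 1489 − 96 = 1393 px.
14c + 13·28 = 1393 → 14c = 1029 → c = 73.5 px.
5 columns plus 4 gaps: 367.5 + 112 = 479.5 px.
Subtracting 4 gaps of 6 leaves 455.5 for 5 columns, so d = 91.1 px.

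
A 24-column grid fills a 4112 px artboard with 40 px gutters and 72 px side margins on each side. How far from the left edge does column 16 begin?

2577 px

Subtract both margins: 4112 − 2·72 = 3968 px.
24 columns + 23 gutters: 24c + 23·40 = 3968.
24c = 3968 − 920 = 3048, so c = 127 px.
Before column 16: the margin + 15 columns + 15 gutters.
Offset = 72 + 15·(127 + 40) = 72 + 2505 = 2577 px.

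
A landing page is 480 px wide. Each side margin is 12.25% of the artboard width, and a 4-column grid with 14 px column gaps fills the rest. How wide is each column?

80.1 px

Margins: 12.25% × 480 = 58.8 px each, so content = 480 − 117.6 = 362.4 px.
4c + 3·14 = 362.4 → 4c = 320.4 → c = 80.1 px.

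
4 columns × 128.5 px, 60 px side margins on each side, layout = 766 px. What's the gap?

44 px

Inside the margins: 766 − 120 = 646 px.
Columns use 514 px, leaving 132 px across 3 gaps = 44 px each.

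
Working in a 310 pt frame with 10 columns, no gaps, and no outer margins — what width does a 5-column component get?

310 / 10 = 31 pt per column.
With no gaps, 5 columns span 5·31 = 155 pt.

155 pt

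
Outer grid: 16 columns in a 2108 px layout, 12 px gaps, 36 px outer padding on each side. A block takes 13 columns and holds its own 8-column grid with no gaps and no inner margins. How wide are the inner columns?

206.5 px

Inside the margins: 2108 − 72 = 2036 px.
16 columns + 15 gaps: 16c + 15·12 = 2036.
16c = 2036 − 180 = 1856, so c = 116 px.
Span of 13: 13·116 + 12·12 = 1508 + 144 = 1652 px.
1652 / 8 = 206.5 px per column.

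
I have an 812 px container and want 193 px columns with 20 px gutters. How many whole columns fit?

3 columns: 3·193 + 2·20 = 619 px ≤ 812.
4 columns: 832 px > 812. So 3.

3 columns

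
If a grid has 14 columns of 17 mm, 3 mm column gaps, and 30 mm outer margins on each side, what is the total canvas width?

Adding margins, columns and gutters: 60 + 238 + 39 = 337 mm.

337 mm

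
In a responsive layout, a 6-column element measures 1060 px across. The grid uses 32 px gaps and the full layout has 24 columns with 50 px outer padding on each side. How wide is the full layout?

4436 px

6 columns + 5 gaps: 6c + 5·32 = 1060.
6c = 1060 − 160 = 900, so c = 150 px.
Total width: 2·50 + 24·150 + 23·32 = 4436 px.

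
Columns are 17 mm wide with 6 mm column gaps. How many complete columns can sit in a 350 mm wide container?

k columns need k·17 + (k−1)·6 = k·23 − 6.
k·23 − 6 ≤ 350 → k ≤ 356 / 23 ≈ 15.48, so k = 15.

15 columns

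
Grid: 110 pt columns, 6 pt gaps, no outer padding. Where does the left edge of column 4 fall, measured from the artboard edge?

348 pt

Before column 4: 3 columns + 3 gaps.
Offset = 3·(110 + 6) = 3·116 = 348 pt.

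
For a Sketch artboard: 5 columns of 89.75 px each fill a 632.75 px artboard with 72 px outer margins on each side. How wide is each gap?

10 px

Content width = 632.75 − 2·72 = 488.75 px.
5 columns take 5·89.75 = 448.75 px; remaining 40 splits into 4 gaps.
g = 40 / 4 = 10 px.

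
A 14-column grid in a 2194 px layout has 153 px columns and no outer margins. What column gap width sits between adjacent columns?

Columns use 2142 px, leaving 52 px across 13 column gaps = 4 px each.

4 px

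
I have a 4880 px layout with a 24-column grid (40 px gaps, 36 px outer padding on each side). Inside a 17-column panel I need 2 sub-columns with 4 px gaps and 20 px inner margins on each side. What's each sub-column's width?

1675 px

Inside the margins: 4880 − 72 = 4808 px.
24c + 23·40 = 4808 → 24c = 3888 → c = 162 px.
17 columns plus 16 gaps: 2754 + 640 = 3394 px.
Inner content = 3394 − 2·20 = 3354 px.
Subtracting 1 gap of 4 leaves 3350 for 2 columns, so d = 1675 px.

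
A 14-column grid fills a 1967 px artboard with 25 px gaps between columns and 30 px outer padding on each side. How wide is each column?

113 px

Take off 60 px of margins, leaving 1907 px.
14 columns + 13 gaps: 14c + 13·25 = 1907.
14c = 1907 − 325 = 1582, so c = 113 px.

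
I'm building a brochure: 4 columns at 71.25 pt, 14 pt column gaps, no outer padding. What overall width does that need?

Artboard = 4·71.25 + 3·14 = 285 + 42 = 327 pt.

327 pt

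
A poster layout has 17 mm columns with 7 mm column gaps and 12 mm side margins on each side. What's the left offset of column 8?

180 mm

Each column+gutter stride is 24 mm; 7 of them past the 12 mm margin is 12 + 168 = 180 mm.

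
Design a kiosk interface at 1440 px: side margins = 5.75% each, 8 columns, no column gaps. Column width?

Margins: 5.75% × 1440 = 82.8 px each, so content = 1440 − 165.6 = 1274.4 px.
8c = 1274.4 → c = 159.3 px.

159.3 px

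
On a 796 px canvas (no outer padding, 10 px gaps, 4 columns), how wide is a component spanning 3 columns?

594.5 px

4c + 3·10 = 796 → 4c = 766 → c = 191.5 px.
3 columns plus 2 gaps: 574.5 + 20 = 594.5 px.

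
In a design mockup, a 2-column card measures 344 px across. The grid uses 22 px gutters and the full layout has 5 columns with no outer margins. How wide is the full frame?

893 px

2 columns + 1 gutter: 2c + 1·22 = 344.
2c = 344 − 22 = 322, so c = 161 px.
Summing: 805 + 88 = 893 px.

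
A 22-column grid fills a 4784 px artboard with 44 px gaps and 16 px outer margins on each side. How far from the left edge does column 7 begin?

Take off 32 px of margins, leaving 4752 px.
4752 − 21·44 = 3828; ÷22 gives c = 174 px.
Column 7 starts at margin + 6·(column + gutter) = 16 + 6·218 = 1324 px.

1324 px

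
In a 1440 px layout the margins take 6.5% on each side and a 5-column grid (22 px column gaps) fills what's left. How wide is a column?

1440 × (1 − 2·6.5%) = 1440 × 87% = 1252.8 px for the columns.
1252.8 − 4·22 = 1164.8; ÷5 gives c = 232.96 px.

232.96 px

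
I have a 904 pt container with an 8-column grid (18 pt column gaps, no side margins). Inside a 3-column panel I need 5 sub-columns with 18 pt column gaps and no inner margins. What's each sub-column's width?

51.15 pt

904 − 7·18 = 778; ÷8 gives c = 97.25 pt.
3 columns plus 2 column gaps: 291.75 + 36 = 327.75 pt.
5d + 4·18 = 327.75 → 5d = 255.75 → d = 51.15 pt.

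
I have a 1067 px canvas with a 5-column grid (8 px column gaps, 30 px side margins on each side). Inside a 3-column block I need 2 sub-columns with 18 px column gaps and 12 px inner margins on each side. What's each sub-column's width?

Inside the margins: 1067 − 60 = 1007 px.
5 columns + 4 column gaps: 5c + 4·8 = 1007.
5c = 1007 − 32 = 975, so c = 195 px.
Span of 3: 3·195 + 2·8 = 585 + 16 = 601 px.
Inner content = 601 − 2·12 = 577 px.
Subtracting 1 column gap of 18 leaves 559 for 2 columns, so d = 279.5 px.

279.5 px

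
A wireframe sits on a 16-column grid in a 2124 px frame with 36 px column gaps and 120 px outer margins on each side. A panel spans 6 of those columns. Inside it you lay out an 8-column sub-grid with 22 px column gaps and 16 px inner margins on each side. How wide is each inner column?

Take off 240 px of margins, leaving 1884 px.
16 columns + 15 column gaps: 16c + 15·36 = 1884.
16c = 1884 − 540 = 1344, so c = 84 px.
6 columns plus 5 column gaps: 504 + 180 = 684 px.
Inner content = 684 − 2·16 = 652 px.
8 columns + 7 column gaps: 8d + 7·22 = 652.
8d = 652 − 154 = 498, so d = 62.25 px.

62.25 px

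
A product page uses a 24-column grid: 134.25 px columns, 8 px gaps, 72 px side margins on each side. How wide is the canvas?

3550 px

Total width: 2·72 + 24·134.25 + 23·8 = 3550 px.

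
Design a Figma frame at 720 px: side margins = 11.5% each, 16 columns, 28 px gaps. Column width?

Margins: 11.5% × 720 = 82.8 px each, so content = 720 − 165.6 = 554.4 px.
554.4 − 15·28 = 134.4; ÷16 gives c = 8.4 px.

8.4 px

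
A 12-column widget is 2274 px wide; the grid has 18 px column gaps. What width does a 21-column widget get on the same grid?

12 columns + 11 column gaps: 12c + 11·18 = 2274.
12c = 2274 − 198 = 2076, so c = 173 px.
21-column span = 21·173 + 20·18 = 3993 px.

3993 px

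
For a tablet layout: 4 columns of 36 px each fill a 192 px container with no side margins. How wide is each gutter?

4·36 + 3g = 192 → 3g = 48 → g = 16 px.

16 px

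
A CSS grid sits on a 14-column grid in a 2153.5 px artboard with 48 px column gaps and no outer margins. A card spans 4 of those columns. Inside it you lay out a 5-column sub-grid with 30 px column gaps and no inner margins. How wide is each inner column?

2153.5 − 13·48 = 1529.5; ÷14 gives c = 109.25 px.
Span of 4: 4·109.25 + 3·48 = 437 + 144 = 581 px.
5d + 4·30 = 581 → 5d = 461 → d = 92.2 px.

92.2 px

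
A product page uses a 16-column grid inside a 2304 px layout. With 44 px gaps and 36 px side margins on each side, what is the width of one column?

98.25 px

Inside the margins: 2304 − 72 = 2232 px.
16c + 15·44 = 2232 → 16c = 1572 → c = 98.25 px.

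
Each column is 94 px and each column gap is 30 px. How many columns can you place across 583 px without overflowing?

4 columns

k columns need k·94 + (k−1)·30 = k·124 − 30.
k·124 − 30 ≤ 583 → k ≤ 613 / 124 ≈ 4.94, so k = 4.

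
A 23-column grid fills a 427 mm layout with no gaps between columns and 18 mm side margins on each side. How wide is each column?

Inside the margins: 427 − 36 = 391 mm.
391 / 23 = 17 mm per column.

17 mm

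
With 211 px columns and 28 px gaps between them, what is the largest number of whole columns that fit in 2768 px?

Each extra column adds 211 + 28 = 239 px.
(2768 + 28) / 239 = 11.70, so 11 columns fit.

11 columns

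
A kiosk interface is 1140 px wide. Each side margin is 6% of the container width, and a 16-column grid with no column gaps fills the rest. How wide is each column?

Margins: 6% × 1140 = 68.4 px each, so content = 1140 − 136.8 = 1003.2 px.
1003.2 / 16 = 62.7 px per column.

62.7 px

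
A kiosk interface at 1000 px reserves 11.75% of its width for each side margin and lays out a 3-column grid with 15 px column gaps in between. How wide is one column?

Margins: 11.75% × 1000 = 117.5 px each, so content = 1000 − 235 = 765 px.
Subtracting 2 column gaps of 15 leaves 735 for 3 columns, so c = 245 px.

245 px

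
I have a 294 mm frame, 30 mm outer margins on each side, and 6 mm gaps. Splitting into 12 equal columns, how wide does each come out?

14 mm

Inside the margins: 294 − 60 = 234 mm.
Subtracting 11 gaps of 6 leaves 168 for 12 columns, so c = 14 mm.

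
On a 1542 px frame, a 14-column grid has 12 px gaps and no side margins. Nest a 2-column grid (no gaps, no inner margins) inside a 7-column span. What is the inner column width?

382.5 px

14c + 13·12 = 1542 → 14c = 1386 → c = 99 px.
7 columns plus 6 gaps: 693 + 72 = 765 px.
With no gaps, each column is 765/2 = 382.5 px.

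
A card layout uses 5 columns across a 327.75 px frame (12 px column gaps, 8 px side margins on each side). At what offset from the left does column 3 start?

137.5 px

Take off 16 px of margins, leaving 311.75 px.
Subtracting 4 column gaps of 12 leaves 263.75 for 5 columns, so c = 52.75 px.
Column 3 starts at margin + 2·(column + gutter) = 8 + 2·64.75 = 137.5 px.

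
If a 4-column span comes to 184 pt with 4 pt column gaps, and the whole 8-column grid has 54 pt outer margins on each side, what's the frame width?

480 pt

Subtracting 3 column gaps of 4 leaves 172 for 4 columns, so c = 43 pt.
Frame = 2·54 + 8·43 + 7·4 = 108 + 344 + 28 = 480 pt.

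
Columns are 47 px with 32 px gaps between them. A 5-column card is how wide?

363 px

5-column span = 5·47 + 4·32 = 363 px.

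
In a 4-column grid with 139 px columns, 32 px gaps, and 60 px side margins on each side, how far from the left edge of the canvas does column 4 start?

Column 4 starts at margin + 3·(column + gutter) = 60 + 3·171 = 573 px.

573 px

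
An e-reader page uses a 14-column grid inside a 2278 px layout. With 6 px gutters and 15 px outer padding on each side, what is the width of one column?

155 px

Content width = 2278 − 2·15 = 2248 px.
Subtracting 13 gutters of 6 leaves 2170 for 14 columns, so c = 155 px.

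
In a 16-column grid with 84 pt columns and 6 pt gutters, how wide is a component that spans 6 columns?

534 pt

6 columns plus 5 gutters: 504 + 30 = 534 pt.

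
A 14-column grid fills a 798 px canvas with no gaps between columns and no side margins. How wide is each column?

57 px

14c = 798 → c = 57 px.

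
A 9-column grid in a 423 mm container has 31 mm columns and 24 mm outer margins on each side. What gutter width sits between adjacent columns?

Inside the margins: 423 − 48 = 375 mm.
9 columns take 9·31 = 279 mm; remaining 96 splits into 8 gutters.
g = 96 / 8 = 12 mm.

12 mm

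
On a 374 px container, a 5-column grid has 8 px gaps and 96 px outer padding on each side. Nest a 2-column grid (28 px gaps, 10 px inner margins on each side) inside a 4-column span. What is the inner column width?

Outer content = 374 − 2·96 = 182 px.
5c + 4·8 = 182 → 5c = 150 → c = 30 px.
Span of 4: 4·30 + 3·8 = 120 + 24 = 144 px.
Inner content = 144 − 2·10 = 124 px.
124 − 1·28 = 96; ÷2 gives d = 48 px.

48 px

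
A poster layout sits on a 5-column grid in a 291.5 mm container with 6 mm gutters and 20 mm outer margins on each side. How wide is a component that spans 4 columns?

200 mm

Content width = 291.5 − 2·20 = 251.5 mm.
5 columns + 4 gutters: 5c + 4·6 = 251.5.
5c = 251.5 − 24 = 227.5, so c = 45.5 mm.
Span of 4: 4·45.5 + 3·6 = 182 + 18 = 200 mm.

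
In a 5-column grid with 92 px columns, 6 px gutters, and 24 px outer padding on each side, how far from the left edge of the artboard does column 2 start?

Each column+gutter stride is 98 px; 1 of them past the 24 px margin is 24 + 98 = 122 px.

122 px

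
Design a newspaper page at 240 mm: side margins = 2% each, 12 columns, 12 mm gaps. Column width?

Margins: 2% × 240 = 4.8 mm each, so content = 240 − 9.6 = 230.4 mm.
230.4 − 11·12 = 98.4; ÷12 gives c = 8.2 mm.

8.2 mm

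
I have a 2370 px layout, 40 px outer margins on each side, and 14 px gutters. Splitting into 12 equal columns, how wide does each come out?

Subtract both margins: 2370 − 2·40 = 2290 px.
12 columns + 11 gutters: 12c + 11·14 = 2290.
12c = 2290 − 154 = 2136, so c = 178 px.

178 px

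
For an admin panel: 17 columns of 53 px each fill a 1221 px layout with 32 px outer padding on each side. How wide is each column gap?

Content width = 1221 − 2·32 = 1157 px.
17 columns take 17·53 = 901 px; remaining 256 splits into 16 column gaps.
g = 256 / 16 = 16 px.

16 px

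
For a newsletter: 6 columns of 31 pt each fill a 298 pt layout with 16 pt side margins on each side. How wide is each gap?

Content width = 298 − 2·16 = 266 pt.
6 columns take 6·31 = 186 pt; remaining 80 splits into 5 gaps.
g = 80 / 5 = 16 pt.

16 pt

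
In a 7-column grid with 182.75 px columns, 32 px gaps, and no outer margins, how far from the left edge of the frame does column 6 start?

1073.75 px

Each column+gutter stride is 214.75 px; with no margin, 5 of them is 1073.75 px.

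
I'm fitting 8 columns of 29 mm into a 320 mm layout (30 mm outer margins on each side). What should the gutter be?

4 mm

Content width = 320 − 2·30 = 260 mm.
8·29 + 7g = 260 → 7g = 28 → g = 4 mm.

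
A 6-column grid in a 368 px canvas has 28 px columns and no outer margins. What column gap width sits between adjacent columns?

6·28 + 5g = 368 → 5g = 200 → g = 40 px.

40 px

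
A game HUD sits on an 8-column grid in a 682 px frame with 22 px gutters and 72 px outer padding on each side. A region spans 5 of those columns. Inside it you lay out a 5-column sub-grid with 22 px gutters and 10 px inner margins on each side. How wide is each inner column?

44 px

Subtract both margins: 682 − 2·72 = 538 px.
538 − 7·22 = 384; ÷8 gives c = 48 px.
5-column span = 5·48 + 4·22 = 328 px.
Inner content = 328 − 2·10 = 308 px.
5d + 4·22 = 308 → 5d = 220 → d = 44 px.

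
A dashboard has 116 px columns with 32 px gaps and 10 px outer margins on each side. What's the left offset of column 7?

Before column 7: the margin + 6 columns + 6 gaps.
Offset = 10 + 6·(116 + 32) = 10 + 888 = 898 px.

898 px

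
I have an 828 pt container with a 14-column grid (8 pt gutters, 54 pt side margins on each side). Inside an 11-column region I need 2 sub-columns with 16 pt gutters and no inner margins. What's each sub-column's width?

274 pt

Take off 108 pt of margins, leaving 720 pt.
720 − 13·8 = 616; ÷14 gives c = 44 pt.
11-column span = 11·44 + 10·8 = 564 pt.
2d + 1·16 = 564 → 2d = 548 → d = 274 pt.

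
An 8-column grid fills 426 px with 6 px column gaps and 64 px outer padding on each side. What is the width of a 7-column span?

Subtract both margins: 426 − 2·64 = 298 px.
8 columns + 7 column gaps: 8c + 7·6 = 298.
8c = 298 − 42 = 256, so c = 32 px.
7-column span = 7·32 + 6·6 = 260 px.

260 px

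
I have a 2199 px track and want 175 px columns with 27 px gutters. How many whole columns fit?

k columns need k·175 + (k−1)·27 = k·202 − 27.
k·202 − 27 ≤ 2199 → k ≤ 2226 / 202 ≈ 11.02, so k = 11.

11 columns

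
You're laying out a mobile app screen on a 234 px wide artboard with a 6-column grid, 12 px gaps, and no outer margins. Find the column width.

29 px

234 − 5·12 = 174; ÷6 gives c = 29 px.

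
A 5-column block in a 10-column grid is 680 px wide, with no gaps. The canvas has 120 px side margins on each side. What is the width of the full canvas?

1600 px

With no gaps, each column is 680/5 = 136 px.
Canvas = 2·120 + 10·136 = 240 + 1360 = 1600 px.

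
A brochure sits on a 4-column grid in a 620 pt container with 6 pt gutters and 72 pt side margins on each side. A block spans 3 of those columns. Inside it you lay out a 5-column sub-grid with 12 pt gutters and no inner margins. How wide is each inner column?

61.5 pt

Inside the margins: 620 − 144 = 476 pt.
4 columns + 3 gutters: 4c + 3·6 = 476.
4c = 476 − 18 = 458, so c = 114.5 pt.
3 columns plus 2 gutters: 343.5 + 12 = 355.5 pt.
355.5 − 4·12 = 307.5; ÷5 gives d = 61.5 pt.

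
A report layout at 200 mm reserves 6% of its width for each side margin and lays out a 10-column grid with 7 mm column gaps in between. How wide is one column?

11.3 mm

200 × (1 − 2·6%) = 200 × 88% = 176 mm for the columns.
10 columns + 9 column gaps: 10c + 9·7 = 176.
10c = 176 − 63 = 113, so c = 11.3 mm.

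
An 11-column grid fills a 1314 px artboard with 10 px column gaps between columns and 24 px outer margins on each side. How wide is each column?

106 px

Subtract both margins: 1314 − 2·24 = 1266 px.
11 columns + 10 column gaps: 11c + 10·10 = 1266.
11c = 1266 − 100 = 1166, so c = 106 px.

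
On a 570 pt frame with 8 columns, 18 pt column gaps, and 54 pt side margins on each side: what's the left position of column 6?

Subtract both margins: 570 − 2·54 = 462 pt.
8c + 7·18 = 462 → 8c = 336 → c = 42 pt.
Before column 6: the margin + 5 columns + 5 column gaps.
Offset = 54 + 5·(42 + 18) = 54 + 300 = 354 pt.

354 pt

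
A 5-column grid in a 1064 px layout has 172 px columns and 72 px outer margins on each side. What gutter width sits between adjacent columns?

15 px

Take off 144 px of margins, leaving 920 px.
Columns use 860 px, leaving 60 px across 4 gutters = 15 px each.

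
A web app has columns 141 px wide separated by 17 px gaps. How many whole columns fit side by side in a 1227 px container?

7 columns

k columns need k·141 + (k−1)·17 = k·158 − 17.
k·158 − 17 ≤ 1227 → k ≤ 1244 / 158 ≈ 7.87, so k = 7.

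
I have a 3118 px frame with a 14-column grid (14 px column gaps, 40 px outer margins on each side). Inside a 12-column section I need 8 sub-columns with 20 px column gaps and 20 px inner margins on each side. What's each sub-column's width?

Inside the margins: 3118 − 80 = 3038 px.
3038 − 13·14 = 2856; ÷14 gives c = 204 px.
Span of 12: 12·204 + 11·14 = 2448 + 154 = 2602 px.
Inner content = 2602 − 2·20 = 2562 px.
Subtracting 7 column gaps of 20 leaves 2422 for 8 columns, so d = 302.75 px.

302.75 px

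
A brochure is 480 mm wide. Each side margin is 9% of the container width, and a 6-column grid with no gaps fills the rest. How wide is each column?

65.6 mm

Margins: 9% × 480 = 43.2 mm each, so content = 480 − 86.4 = 393.6 mm.
6c = 393.6 → c = 65.6 mm.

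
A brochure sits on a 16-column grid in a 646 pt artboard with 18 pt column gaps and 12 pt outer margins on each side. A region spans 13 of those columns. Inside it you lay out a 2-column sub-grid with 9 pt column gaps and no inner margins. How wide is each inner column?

246.5 pt

Take off 24 pt of margins, leaving 622 pt.
Subtracting 15 column gaps of 18 leaves 352 for 16 columns, so c = 22 pt.
13-column span = 13·22 + 12·18 = 502 pt.
2d + 1·9 = 502 → 2d = 493 → d = 246.5 pt.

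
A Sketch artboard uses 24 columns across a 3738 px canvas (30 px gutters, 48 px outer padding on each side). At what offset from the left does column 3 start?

Inside the margins: 3738 − 96 = 3642 px.
24c + 23·30 = 3642 → 24c = 2952 → c = 123 px.
Column 3 starts at margin + 2·(column + gutter) = 48 + 2·153 = 354 px.

354 px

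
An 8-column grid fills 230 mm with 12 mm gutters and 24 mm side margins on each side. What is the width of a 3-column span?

Subtract both margins: 230 − 2·24 = 182 mm.
182 − 7·12 = 98; ÷8 gives c = 12.25 mm.
3 columns plus 2 gutters: 36.75 + 24 = 60.75 mm.

60.75 mm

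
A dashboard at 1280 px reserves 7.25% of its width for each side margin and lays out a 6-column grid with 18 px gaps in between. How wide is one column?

Margins: 7.25% × 1280 = 92.8 px each, so content = 1280 − 185.6 = 1094.4 px.
6 columns + 5 gaps: 6c + 5·18 = 1094.4.
6c = 1094.4 − 90 = 1004.4, so c = 167.4 px.

167.4 px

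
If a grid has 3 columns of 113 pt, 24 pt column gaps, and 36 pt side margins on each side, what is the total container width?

Adding margins, columns and gutters: 72 + 339 + 48 = 459 pt.

459 pt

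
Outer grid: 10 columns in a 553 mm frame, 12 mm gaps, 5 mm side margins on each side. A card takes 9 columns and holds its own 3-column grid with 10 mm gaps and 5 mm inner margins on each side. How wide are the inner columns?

152.5 mm

Subtract both margins: 553 − 2·5 = 543 mm.
543 − 9·12 = 435; ÷10 gives c = 43.5 mm.
Span of 9: 9·43.5 + 8·12 = 391.5 + 96 = 487.5 mm.
Inner content = 487.5 − 2·5 = 477.5 mm.
3d + 2·10 = 477.5 → 3d = 457.5 → d = 152.5 mm.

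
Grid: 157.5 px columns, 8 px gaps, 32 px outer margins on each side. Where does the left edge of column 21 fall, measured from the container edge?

Column 21 starts at margin + 20·(column + gutter) = 32 + 20·165.5 = 3342 px.

3342 px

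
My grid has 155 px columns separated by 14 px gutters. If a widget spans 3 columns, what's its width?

493 px

3 columns plus 2 gutters: 465 + 28 = 493 px.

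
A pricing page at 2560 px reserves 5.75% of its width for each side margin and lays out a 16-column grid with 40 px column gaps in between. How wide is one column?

Margins: 5.75% × 2560 = 147.2 px each, so content = 2560 − 294.4 = 2265.6 px.
Subtracting 15 column gaps of 40 leaves 1665.6 for 16 columns, so c = 104.1 px.

104.1 px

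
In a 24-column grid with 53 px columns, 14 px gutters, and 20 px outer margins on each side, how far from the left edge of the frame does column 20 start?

Column 20 starts at margin + 19·(column + gutter) = 20 + 19·67 = 1293 px.

1293 px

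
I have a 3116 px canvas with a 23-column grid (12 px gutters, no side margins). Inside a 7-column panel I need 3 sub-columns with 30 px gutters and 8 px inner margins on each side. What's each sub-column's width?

288 px

23c + 22·12 = 3116 → 23c = 2852 → c = 124 px.
7-column span = 7·124 + 6·12 = 940 px.
Inner content = 940 − 2·8 = 924 px.
924 − 2·30 = 864; ÷3 gives d = 288 px.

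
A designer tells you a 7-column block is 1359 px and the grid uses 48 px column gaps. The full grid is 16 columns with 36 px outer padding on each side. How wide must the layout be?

3240 px

7 columns + 6 column gaps: 7c + 6·48 = 1359.
7c = 1359 − 288 = 1071, so c = 153 px.
Layout = 2·36 + 16·153 + 15·48 = 72 + 2448 + 720 = 3240 px.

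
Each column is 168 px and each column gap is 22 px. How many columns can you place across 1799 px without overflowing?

9 columns: 9·168 + 8·22 = 1688 px ≤ 1799.
10 columns: 1878 px > 1799. So 9.

9 columns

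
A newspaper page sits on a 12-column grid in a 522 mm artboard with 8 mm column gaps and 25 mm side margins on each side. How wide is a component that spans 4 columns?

Content width = 522 − 2·25 = 472 mm.
Subtracting 11 column gaps of 8 leaves 384 for 12 columns, so c = 32 mm.
4-column span = 4·32 + 3·8 = 152 mm.

152 mm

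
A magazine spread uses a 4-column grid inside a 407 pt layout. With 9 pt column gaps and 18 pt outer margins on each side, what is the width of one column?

86 pt

Content width = 407 − 2·18 = 371 pt.
4 columns + 3 column gaps: 4c + 3·9 = 371.
4c = 371 − 27 = 344, so c = 86 pt.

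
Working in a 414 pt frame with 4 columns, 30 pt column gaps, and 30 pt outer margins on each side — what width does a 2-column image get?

162 pt

Take off 60 pt of margins, leaving 354 pt.
354 − 3·30 = 264; ÷4 gives c = 66 pt.
2-column span = 2·66 + 1·30 = 162 pt.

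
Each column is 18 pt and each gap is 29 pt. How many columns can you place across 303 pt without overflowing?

7 columns

k columns need k·18 + (k−1)·29 = k·47 − 29.
k·47 − 29 ≤ 303 → k ≤ 332 / 47 ≈ 7.06, so k = 7.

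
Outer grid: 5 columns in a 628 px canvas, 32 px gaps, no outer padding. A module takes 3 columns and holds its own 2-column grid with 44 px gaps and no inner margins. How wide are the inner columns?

Subtracting 4 gaps of 32 leaves 500 for 5 columns, so c = 100 px.
3-column span = 3·100 + 2·32 = 364 px.
Subtracting 1 gap of 44 leaves 320 for 2 columns, so d = 160 px.

160 px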